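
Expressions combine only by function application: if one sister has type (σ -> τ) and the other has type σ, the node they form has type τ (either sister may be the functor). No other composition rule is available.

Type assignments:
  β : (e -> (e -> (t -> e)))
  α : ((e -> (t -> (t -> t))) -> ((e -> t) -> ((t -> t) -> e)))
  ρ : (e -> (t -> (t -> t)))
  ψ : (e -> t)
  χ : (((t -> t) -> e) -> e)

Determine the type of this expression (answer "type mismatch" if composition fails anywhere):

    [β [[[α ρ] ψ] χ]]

(e -> (t -> e))

[α ρ]: ((e -> (t -> (t -> t))) -> ((e -> t) -> ((t -> t) -> e))) applied to (e -> (t -> (t -> t))) yields ((e -> t) -> ((t -> t) -> e)).
[[α ρ] ψ]: ((e -> t) -> ((t -> t) -> e)) applied to (e -> t) yields ((t -> t) -> e).
[[[α ρ] ψ] χ]: (((t -> t) -> e) -> e) applied to ((t -> t) -> e) yields e.
[β [[[α ρ] ψ] χ]]: (e -> (e -> (t -> e))) applied to e yields (e -> (t -> e)).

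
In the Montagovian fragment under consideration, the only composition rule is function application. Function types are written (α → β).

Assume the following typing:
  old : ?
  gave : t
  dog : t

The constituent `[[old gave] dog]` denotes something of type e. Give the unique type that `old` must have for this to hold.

(t → (t → e))

[[old gave] dog] must have type e. The sister dog has type t; that is not a function onto e, so [old gave] must be the functor, of type (t → e).
[old gave] must have type (t → e). The sister gave has type t; that is not a function onto (t → e), so old must be the functor, of type (t → (t → e)).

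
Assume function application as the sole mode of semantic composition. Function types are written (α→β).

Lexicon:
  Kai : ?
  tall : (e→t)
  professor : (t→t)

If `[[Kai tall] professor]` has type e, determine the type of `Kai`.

((e→t)→((t→t)→e))

[[Kai tall] professor] must have type e. The sister professor has type (t→t); that is not a function onto e, so [Kai tall] must be the functor, of type ((t→t)→e).
[Kai tall] must have type ((t→t)→e). The sister tall has type (e→t); that is not a function onto ((t→t)→e), so Kai must be the functor, of type ((e→t)→((t→t)→e)).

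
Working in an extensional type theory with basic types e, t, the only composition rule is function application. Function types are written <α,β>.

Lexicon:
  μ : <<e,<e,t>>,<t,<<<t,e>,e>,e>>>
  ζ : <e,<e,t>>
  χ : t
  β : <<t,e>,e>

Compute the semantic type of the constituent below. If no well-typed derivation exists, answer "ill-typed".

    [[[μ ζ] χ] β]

[μ ζ]: functor μ : <<e,<e,t>>,<t,<<<t,e>,e>,e>>>, argument ζ : <e,<e,t>>; result <t,<<<t,e>,e>,e>>.
[[μ ζ] χ]: functor [μ ζ] : <t,<<<t,e>,e>,e>>, argument χ : t; result <<<t,e>,e>,e>.
[[[μ ζ] χ] β]: functor [[μ ζ] χ] : <<<t,e>,e>,e>, argument β : <<t,e>,e>; result e.

e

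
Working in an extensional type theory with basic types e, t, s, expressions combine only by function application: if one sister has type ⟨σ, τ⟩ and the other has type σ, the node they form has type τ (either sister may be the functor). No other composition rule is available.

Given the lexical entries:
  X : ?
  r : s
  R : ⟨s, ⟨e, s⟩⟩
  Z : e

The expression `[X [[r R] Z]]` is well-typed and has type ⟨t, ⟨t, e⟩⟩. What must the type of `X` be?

⟨s, ⟨t, ⟨t, e⟩⟩⟩

[X [[r R] Z]] is required to be ⟨t, ⟨t, e⟩⟩. [[r R] Z] : s cannot yield ⟨t, ⟨t, e⟩⟩ as functor, so X : ⟨s, ⟨t, ⟨t, e⟩⟩⟩.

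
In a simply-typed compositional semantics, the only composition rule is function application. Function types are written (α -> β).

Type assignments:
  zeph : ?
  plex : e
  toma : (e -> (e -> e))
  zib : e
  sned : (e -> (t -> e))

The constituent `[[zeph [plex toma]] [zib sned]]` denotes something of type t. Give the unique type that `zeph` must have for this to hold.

For [[zeph [plex toma]] [zib sned]] to have type t with [zib sned] of type (t -> e), [zeph [plex toma]] must be the function: [zeph [plex toma]] : ((t -> e) -> t).
For [zeph [plex toma]] to have type ((t -> e) -> t) with [plex toma] of type (e -> e), zeph must be the function: zeph : ((e -> e) -> ((t -> e) -> t)).

((e -> e) -> ((t -> e) -> t))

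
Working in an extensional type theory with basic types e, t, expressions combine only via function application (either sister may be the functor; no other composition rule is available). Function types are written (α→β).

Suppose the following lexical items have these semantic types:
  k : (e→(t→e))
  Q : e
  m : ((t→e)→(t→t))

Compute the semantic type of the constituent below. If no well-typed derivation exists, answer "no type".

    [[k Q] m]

At [k Q], k : (e→(t→e)) takes Q : e, giving (t→e).
At [[k Q] m], m : ((t→e)→(t→t)) takes [k Q] : (t→e), giving (t→t).

(t→t)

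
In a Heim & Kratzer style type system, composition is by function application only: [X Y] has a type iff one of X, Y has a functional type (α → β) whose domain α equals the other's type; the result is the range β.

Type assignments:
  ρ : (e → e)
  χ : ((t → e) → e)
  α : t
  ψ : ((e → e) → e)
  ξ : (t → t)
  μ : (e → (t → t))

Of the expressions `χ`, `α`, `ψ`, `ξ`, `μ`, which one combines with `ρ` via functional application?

χ : ((t → e) → e) — does not combine with ρ.
α : t — does not combine with ρ.
ψ — combines: ψ : ((e → e) → e) takes ρ : (e → e) as argument, giving e.
ξ : (t → t) — does not combine with ρ.
μ : (e → (t → t)) — does not combine with ρ.

ψ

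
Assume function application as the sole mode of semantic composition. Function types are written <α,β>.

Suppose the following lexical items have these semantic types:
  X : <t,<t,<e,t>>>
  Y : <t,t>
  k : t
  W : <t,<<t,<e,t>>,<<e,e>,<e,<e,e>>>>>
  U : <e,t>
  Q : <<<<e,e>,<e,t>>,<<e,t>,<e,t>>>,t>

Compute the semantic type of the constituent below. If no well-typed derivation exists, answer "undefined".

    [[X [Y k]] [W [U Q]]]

[Y k]: Y is <t,t>, k is t; result t.
[X [Y k]]: X is <t,<t,<e,t>>>, [Y k] is t; result <t,<e,t>>.
[U Q]: <e,t> and <<<<e,e>,<e,t>>,<<e,t>,<e,t>>>,t> cannot combine by function application — type clash.

undefined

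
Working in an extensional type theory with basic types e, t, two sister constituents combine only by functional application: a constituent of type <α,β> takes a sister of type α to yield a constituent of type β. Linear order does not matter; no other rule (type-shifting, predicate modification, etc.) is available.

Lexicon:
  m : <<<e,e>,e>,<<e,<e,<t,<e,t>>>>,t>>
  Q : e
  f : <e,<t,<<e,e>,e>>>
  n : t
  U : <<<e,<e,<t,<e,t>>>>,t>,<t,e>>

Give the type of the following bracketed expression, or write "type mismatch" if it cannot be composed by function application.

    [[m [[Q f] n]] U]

<t,e>

[Q f]: functor f : <e,<t,<<e,e>,e>>>, argument Q : e; result <t,<<e,e>,e>>.
[[Q f] n]: functor [Q f] : <t,<<e,e>,e>>, argument n : t; result <<e,e>,e>.
[m [[Q f] n]]: functor m : <<<e,e>,e>,<<e,<e,<t,<e,t>>>>,t>>, argument [[Q f] n] : <<e,e>,e>; result <<e,<e,<t,<e,t>>>>,t>.
[[m [[Q f] n]] U]: functor U : <<<e,<e,<t,<e,t>>>>,t>,<t,e>>, argument [m [[Q f] n]] : <<e,<e,<t,<e,t>>>>,t>; result <t,e>.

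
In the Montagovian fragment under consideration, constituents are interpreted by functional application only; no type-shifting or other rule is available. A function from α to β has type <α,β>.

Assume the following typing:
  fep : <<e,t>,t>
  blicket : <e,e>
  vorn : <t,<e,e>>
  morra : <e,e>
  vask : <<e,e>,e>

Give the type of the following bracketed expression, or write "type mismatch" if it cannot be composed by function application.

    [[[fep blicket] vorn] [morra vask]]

type mismatch

At [fep blicket]: neither <<e,t>,t> nor <e,e> can take the other as argument; the node is ill-typed.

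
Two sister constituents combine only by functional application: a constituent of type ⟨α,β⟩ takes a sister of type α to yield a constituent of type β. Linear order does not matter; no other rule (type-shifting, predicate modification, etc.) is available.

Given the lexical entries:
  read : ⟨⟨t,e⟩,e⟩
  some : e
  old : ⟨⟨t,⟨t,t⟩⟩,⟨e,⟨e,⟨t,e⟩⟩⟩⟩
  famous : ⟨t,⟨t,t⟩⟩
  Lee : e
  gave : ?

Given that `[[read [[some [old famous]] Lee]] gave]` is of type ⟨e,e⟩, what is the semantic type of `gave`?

⟨e,⟨e,e⟩⟩

[[read [[some [old famous]] Lee]] gave] must have type ⟨e,e⟩. The sister [read [[some [old famous]] Lee]] has type e; that is not a function onto ⟨e,e⟩, so gave must be the functor, of type ⟨e,⟨e,e⟩⟩.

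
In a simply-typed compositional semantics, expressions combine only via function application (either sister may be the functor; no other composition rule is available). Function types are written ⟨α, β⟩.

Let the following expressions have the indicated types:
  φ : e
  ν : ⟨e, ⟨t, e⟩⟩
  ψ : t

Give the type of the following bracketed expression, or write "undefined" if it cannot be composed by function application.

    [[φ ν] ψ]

[φ ν] — ν of type ⟨e, ⟨t, e⟩⟩ combines with φ of type e: type ⟨t, e⟩.
[[φ ν] ψ] — [φ ν] of type ⟨t, e⟩ combines with ψ of type t: type e.

e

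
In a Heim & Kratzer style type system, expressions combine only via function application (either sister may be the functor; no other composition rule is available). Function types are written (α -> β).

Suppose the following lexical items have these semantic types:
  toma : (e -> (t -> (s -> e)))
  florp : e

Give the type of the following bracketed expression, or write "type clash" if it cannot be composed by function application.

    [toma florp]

[toma florp] — toma of type (e -> (t -> (s -> e))) combines with florp of type e: type (t -> (s -> e)).

(t -> (s -> e))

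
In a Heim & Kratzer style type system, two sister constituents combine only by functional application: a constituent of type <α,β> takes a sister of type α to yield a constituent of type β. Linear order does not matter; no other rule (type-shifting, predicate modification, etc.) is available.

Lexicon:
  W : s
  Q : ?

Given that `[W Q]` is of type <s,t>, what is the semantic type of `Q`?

<s,<s,t>>

At [W Q] (required: <s,t>): W is s, which is not a function with range <s,t>; hence Q is the functor — type <s,<s,t>>.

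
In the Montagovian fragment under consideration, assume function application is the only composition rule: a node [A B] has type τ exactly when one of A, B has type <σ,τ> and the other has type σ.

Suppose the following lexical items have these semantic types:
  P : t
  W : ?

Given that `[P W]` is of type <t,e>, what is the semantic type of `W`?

<t,<t,e>>

[P W] is required to be <t,e>. P : t cannot yield <t,e> as functor, so W : <t,<t,e>>.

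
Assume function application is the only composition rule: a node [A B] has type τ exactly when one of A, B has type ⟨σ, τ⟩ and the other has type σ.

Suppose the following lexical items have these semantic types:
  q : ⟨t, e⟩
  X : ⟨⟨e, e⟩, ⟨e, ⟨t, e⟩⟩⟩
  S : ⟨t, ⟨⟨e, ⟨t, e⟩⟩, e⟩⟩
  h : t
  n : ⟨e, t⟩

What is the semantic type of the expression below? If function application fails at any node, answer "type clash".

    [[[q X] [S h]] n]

[q X]: ⟨t, e⟩ with ⟨⟨e, e⟩, ⟨e, ⟨t, e⟩⟩⟩ — neither is a function whose domain matches the other; composition fails here.

type clash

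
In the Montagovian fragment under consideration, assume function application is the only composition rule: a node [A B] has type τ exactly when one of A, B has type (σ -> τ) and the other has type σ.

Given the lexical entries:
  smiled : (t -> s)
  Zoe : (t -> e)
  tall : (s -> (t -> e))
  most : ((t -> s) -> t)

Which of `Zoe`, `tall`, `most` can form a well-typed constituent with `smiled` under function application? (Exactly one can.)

Zoe : (t -> e) — smiled needs t; Zoe needs t; neither fits.
tall : (s -> (t -> e)) — smiled needs t; tall needs s; neither fits.
most — combines: most : ((t -> s) -> t) takes smiled : (t -> s) as argument, giving t.

most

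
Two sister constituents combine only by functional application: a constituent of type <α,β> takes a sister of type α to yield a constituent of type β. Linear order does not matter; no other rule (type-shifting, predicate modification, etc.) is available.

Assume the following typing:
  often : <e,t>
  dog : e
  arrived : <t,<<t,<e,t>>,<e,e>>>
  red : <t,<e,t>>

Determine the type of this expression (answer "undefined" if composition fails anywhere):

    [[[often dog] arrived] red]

<e,e>

[often dog]: often is <e,t>, dog is e; result t.
[[often dog] arrived]: arrived is <t,<<t,<e,t>>,<e,e>>>, [often dog] is t; result <<t,<e,t>>,<e,e>>.
[[[often dog] arrived] red]: [[often dog] arrived] is <<t,<e,t>>,<e,e>>, red is <t,<e,t>>; result <e,e>.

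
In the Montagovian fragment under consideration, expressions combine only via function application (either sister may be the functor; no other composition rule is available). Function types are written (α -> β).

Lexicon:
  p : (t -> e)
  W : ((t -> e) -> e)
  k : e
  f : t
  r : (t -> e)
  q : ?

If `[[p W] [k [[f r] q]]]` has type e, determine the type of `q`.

(e -> (e -> (e -> e)))

At [[p W] [k [[f r] q]]] (required: e): [p W] is e, which is not a function with range e; hence [k [[f r] q]] is the functor — type (e -> e).
At [k [[f r] q]] (required: (e -> e)): k is e, which is not a function with range (e -> e); hence [[f r] q] is the functor — type (e -> (e -> e)).
At [[f r] q] (required: (e -> (e -> e))): [f r] is e, which is not a function with range (e -> (e -> e)); hence q is the functor — type (e -> (e -> (e -> e))).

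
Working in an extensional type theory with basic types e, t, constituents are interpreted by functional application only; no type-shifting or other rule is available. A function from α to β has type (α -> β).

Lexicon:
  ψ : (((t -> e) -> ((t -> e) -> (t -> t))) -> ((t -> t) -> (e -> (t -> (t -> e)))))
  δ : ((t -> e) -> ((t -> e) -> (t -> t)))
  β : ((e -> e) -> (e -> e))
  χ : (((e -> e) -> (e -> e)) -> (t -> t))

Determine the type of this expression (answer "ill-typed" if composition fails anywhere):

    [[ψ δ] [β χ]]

[ψ δ]: (((t -> e) -> ((t -> e) -> (t -> t))) -> ((t -> t) -> (e -> (t -> (t -> e))))) applied to ((t -> e) -> ((t -> e) -> (t -> t))) yields ((t -> t) -> (e -> (t -> (t -> e)))).
[β χ]: (((e -> e) -> (e -> e)) -> (t -> t)) applied to ((e -> e) -> (e -> e)) yields (t -> t).
[[ψ δ] [β χ]]: ((t -> t) -> (e -> (t -> (t -> e)))) applied to (t -> t) yields (e -> (t -> (t -> e))).

(e -> (t -> (t -> e)))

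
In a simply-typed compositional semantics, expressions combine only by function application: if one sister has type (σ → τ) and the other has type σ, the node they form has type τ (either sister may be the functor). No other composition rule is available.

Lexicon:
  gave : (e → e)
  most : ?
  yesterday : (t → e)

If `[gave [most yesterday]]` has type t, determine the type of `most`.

((t → e) → ((e → e) → t))

[gave [most yesterday]] is required to be t. gave : (e → e) cannot yield t as functor, so [most yesterday] : ((e → e) → t).
[most yesterday] is required to be ((e → e) → t). yesterday : (t → e) cannot yield ((e → e) → t) as functor, so most : ((t → e) → ((e → e) → t)).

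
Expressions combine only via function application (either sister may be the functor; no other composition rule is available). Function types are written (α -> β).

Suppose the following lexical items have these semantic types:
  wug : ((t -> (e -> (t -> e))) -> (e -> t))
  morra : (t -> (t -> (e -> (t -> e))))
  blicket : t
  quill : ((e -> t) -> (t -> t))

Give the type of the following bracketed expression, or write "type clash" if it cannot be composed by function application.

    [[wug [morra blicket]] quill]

At [morra blicket], morra : (t -> (t -> (e -> (t -> e)))) takes blicket : t, giving (t -> (e -> (t -> e))).
At [wug [morra blicket]], wug : ((t -> (e -> (t -> e))) -> (e -> t)) takes [morra blicket] : (t -> (e -> (t -> e))), giving (e -> t).
At [[wug [morra blicket]] quill], quill : ((e -> t) -> (t -> t)) takes [wug [morra blicket]] : (e -> t), giving (t -> t).

(t -> t)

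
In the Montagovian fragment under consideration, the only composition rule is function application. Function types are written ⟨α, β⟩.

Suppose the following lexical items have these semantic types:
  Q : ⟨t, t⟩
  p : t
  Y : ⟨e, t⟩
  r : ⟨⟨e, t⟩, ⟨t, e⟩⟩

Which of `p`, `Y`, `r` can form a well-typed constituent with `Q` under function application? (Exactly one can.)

p — combines: Q : ⟨t, t⟩ takes p : t as argument, giving t.
Y : ⟨e, t⟩ — neither side's domain matches the other.
r : ⟨⟨e, t⟩, ⟨t, e⟩⟩ — neither side's domain matches the other.

p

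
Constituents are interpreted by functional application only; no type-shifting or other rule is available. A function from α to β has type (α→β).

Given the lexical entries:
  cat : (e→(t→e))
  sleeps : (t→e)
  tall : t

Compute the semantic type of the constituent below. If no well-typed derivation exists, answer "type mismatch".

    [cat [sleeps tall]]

(t→e)

[sleeps tall]: (t→e) applied to t yields e.
[cat [sleeps tall]]: (e→(t→e)) applied to e yields (t→e).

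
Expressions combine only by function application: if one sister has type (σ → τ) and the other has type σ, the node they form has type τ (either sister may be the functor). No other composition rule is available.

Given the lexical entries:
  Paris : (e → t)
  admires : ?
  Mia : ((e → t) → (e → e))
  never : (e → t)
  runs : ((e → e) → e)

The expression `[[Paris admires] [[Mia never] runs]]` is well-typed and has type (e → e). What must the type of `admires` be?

((e → t) → (e → (e → e)))

[[Paris admires] [[Mia never] runs]] is required to be (e → e). [[Mia never] runs] : e cannot yield (e → e) as functor, so [Paris admires] : (e → (e → e)).
[Paris admires] is required to be (e → (e → e)). Paris : (e → t) cannot yield (e → (e → e)) as functor, so admires : ((e → t) → (e → (e → e))).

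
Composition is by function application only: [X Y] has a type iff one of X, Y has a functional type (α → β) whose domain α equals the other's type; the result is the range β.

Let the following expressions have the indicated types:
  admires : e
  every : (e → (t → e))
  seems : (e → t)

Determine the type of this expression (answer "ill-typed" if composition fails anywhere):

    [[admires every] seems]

ill-typed

[admires every] — every of type (e → (t → e)) combines with admires of type e: type (t → e).
[[admires every] seems]: (t → e) and (e → t) cannot combine by function application — type clash.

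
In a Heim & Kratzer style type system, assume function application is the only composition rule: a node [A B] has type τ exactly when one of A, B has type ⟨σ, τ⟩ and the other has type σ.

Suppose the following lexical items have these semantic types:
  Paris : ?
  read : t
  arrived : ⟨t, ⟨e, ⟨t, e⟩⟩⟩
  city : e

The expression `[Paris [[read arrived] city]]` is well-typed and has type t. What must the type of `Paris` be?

⟨⟨t, e⟩, t⟩

For [Paris [[read arrived] city]] to have type t with [[read arrived] city] of type ⟨t, e⟩, Paris must be the function: Paris : ⟨⟨t, e⟩, t⟩.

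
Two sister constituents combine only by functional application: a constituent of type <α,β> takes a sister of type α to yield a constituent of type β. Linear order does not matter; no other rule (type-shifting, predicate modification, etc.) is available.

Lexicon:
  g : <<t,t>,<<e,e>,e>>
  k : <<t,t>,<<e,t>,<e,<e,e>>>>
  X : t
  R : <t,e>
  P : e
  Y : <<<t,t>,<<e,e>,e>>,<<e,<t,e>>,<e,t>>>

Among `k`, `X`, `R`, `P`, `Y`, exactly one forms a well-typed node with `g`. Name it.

Y

k : <<t,t>,<<e,t>,<e,<e,e>>>> — neither side's domain matches the other.
X : t — neither side's domain matches the other.
R : <t,e> — neither side's domain matches the other.
P : e — neither side's domain matches the other.
Y — combines: Y : <<<t,t>,<<e,e>,e>>,<<e,<t,e>>,<e,t>>> takes g : <<t,t>,<<e,e>,e>> as argument, giving <<e,<t,e>>,<e,t>>.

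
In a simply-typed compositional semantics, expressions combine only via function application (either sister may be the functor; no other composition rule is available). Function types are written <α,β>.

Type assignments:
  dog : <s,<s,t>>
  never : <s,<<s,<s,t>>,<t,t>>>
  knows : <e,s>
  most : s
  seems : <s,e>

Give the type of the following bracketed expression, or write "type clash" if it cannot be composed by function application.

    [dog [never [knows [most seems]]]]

At [most seems], seems : <s,e> takes most : s, giving e.
At [knows [most seems]], knows : <e,s> takes [most seems] : e, giving s.
At [never [knows [most seems]]], never : <s,<<s,<s,t>>,<t,t>>> takes [knows [most seems]] : s, giving <<s,<s,t>>,<t,t>>.
At [dog [never [knows [most seems]]]], [never [knows [most seems]]] : <<s,<s,t>>,<t,t>> takes dog : <s,<s,t>>, giving <t,t>.

<t,t>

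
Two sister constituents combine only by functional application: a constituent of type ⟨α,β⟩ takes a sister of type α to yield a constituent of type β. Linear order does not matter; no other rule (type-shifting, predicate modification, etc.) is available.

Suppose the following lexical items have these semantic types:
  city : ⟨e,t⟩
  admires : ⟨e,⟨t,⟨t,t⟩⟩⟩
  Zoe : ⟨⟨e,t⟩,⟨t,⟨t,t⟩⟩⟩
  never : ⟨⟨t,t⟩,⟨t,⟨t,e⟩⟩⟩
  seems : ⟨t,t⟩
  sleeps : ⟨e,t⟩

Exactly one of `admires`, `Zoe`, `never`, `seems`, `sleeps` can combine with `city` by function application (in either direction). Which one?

Zoe

admires : ⟨e,⟨t,⟨t,t⟩⟩⟩ — city needs e; admires needs e; neither fits.
Zoe — combines: Zoe : ⟨⟨e,t⟩,⟨t,⟨t,t⟩⟩⟩ takes city : ⟨e,t⟩ as argument, giving ⟨t,⟨t,t⟩⟩.
never : ⟨⟨t,t⟩,⟨t,⟨t,e⟩⟩⟩ — city needs e; never needs ⟨t,t⟩; neither fits.
seems : ⟨t,t⟩ — city needs e; seems needs t; neither fits.
sleeps : ⟨e,t⟩ — city needs e; sleeps needs e; neither fits.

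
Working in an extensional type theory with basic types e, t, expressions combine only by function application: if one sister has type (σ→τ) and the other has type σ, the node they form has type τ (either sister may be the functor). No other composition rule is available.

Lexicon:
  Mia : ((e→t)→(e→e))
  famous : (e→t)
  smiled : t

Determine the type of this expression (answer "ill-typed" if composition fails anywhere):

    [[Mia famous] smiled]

[Mia famous]: Mia is ((e→t)→(e→e)), famous is (e→t); result (e→e).
[[Mia famous] smiled]: (e→e) with t — neither is a function whose domain matches the other; composition fails here.

ill-typed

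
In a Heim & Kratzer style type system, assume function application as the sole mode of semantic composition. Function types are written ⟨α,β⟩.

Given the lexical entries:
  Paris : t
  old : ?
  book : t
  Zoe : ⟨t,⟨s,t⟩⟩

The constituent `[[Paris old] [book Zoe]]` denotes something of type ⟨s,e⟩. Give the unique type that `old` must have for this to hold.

⟨t,⟨⟨s,t⟩,⟨s,e⟩⟩⟩

[[Paris old] [book Zoe]] must have type ⟨s,e⟩. The sister [book Zoe] has type ⟨s,t⟩; that is not a function onto ⟨s,e⟩, so [Paris old] must be the functor, of type ⟨⟨s,t⟩,⟨s,e⟩⟩.
[Paris old] must have type ⟨⟨s,t⟩,⟨s,e⟩⟩. The sister Paris has type t; that is not a function onto ⟨⟨s,t⟩,⟨s,e⟩⟩, so old must be the functor, of type ⟨t,⟨⟨s,t⟩,⟨s,e⟩⟩⟩.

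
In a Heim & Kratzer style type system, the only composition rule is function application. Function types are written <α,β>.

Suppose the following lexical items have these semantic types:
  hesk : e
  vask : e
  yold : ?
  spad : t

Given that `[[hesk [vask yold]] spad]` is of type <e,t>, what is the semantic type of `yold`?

At [[hesk [vask yold]] spad] (required: <e,t>): spad is t, which is not a function with range <e,t>; hence [hesk [vask yold]] is the functor — type <t,<e,t>>.
At [hesk [vask yold]] (required: <t,<e,t>>): hesk is e, which is not a function with range <t,<e,t>>; hence [vask yold] is the functor — type <e,<t,<e,t>>>.
At [vask yold] (required: <e,<t,<e,t>>>): vask is e, which is not a function with range <e,<t,<e,t>>>; hence yold is the functor — type <e,<e,<t,<e,t>>>>.

<e,<e,<t,<e,t>>>>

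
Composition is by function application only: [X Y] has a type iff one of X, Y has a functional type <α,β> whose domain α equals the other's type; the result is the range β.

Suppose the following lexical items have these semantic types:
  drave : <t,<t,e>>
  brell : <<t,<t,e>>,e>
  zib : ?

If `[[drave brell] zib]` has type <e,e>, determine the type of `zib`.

[[drave brell] zib] must have type <e,e>. The sister [drave brell] has type e; that is not a function onto <e,e>, so zib must be the functor, of type <e,<e,e>>.

<e,<e,e>>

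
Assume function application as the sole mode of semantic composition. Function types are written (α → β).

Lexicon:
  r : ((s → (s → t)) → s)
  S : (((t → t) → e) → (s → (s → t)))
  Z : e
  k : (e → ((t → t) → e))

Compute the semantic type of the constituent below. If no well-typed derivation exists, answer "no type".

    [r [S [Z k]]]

[Z k]: k is (e → ((t → t) → e)), Z is e; result ((t → t) → e).
[S [Z k]]: S is (((t → t) → e) → (s → (s → t))), [Z k] is ((t → t) → e); result (s → (s → t)).
[r [S [Z k]]]: r is ((s → (s → t)) → s), [S [Z k]] is (s → (s → t)); result s.

s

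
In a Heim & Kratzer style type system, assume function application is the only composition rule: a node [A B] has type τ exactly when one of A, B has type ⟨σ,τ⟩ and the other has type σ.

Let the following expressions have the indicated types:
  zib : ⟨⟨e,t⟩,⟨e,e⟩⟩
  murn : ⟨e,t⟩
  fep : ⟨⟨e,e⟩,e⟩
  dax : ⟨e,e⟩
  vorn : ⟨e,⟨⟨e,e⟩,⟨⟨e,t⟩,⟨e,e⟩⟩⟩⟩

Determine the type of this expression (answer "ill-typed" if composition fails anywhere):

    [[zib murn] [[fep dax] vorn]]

⟨⟨e,t⟩,⟨e,e⟩⟩

[zib murn]: functor zib : ⟨⟨e,t⟩,⟨e,e⟩⟩, argument murn : ⟨e,t⟩; result ⟨e,e⟩.
[fep dax]: functor fep : ⟨⟨e,e⟩,e⟩, argument dax : ⟨e,e⟩; result e.
[[fep dax] vorn]: functor vorn : ⟨e,⟨⟨e,e⟩,⟨⟨e,t⟩,⟨e,e⟩⟩⟩⟩, argument [fep dax] : e; result ⟨⟨e,e⟩,⟨⟨e,t⟩,⟨e,e⟩⟩⟩.
[[zib murn] [[fep dax] vorn]]: functor [[fep dax] vorn] : ⟨⟨e,e⟩,⟨⟨e,t⟩,⟨e,e⟩⟩⟩, argument [zib murn] : ⟨e,e⟩; result ⟨⟨e,t⟩,⟨e,e⟩⟩.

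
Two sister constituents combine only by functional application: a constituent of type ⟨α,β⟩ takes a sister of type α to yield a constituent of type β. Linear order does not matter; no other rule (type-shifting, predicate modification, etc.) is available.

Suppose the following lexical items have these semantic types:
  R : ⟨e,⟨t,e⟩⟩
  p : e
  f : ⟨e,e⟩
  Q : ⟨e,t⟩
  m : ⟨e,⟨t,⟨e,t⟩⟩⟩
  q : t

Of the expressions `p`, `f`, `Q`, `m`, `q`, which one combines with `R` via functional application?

p

p — combines: R : ⟨e,⟨t,e⟩⟩ takes p : e as argument, giving ⟨t,e⟩.
f : ⟨e,e⟩ — neither side's domain matches the other.
Q : ⟨e,t⟩ — neither side's domain matches the other.
m : ⟨e,⟨t,⟨e,t⟩⟩⟩ — neither side's domain matches the other.
q : t — neither side's domain matches the other.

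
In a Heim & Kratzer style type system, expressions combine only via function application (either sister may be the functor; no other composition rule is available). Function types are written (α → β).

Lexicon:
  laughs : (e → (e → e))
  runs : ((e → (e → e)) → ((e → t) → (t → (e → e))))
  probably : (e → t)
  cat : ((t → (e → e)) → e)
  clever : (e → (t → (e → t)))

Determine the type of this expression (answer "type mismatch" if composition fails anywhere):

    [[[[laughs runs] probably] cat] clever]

(t → (e → t))

[laughs runs]: ((e → (e → e)) → ((e → t) → (t → (e → e)))) applied to (e → (e → e)) yields ((e → t) → (t → (e → e))).
[[laughs runs] probably]: ((e → t) → (t → (e → e))) applied to (e → t) yields (t → (e → e)).
[[[laughs runs] probably] cat]: ((t → (e → e)) → e) applied to (t → (e → e)) yields e.
[[[[laughs runs] probably] cat] clever]: (e → (t → (e → t))) applied to e yields (t → (e → t)).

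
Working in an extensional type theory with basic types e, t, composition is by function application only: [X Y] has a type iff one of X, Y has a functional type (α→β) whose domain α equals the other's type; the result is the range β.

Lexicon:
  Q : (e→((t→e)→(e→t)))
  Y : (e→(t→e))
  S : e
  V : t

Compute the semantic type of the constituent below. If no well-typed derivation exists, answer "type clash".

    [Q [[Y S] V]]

[Y S]: (e→(t→e)) applied to e yields (t→e).
[[Y S] V]: (t→e) applied to t yields e.
[Q [[Y S] V]]: (e→((t→e)→(e→t))) applied to e yields ((t→e)→(e→t)).

((t→e)→(e→t))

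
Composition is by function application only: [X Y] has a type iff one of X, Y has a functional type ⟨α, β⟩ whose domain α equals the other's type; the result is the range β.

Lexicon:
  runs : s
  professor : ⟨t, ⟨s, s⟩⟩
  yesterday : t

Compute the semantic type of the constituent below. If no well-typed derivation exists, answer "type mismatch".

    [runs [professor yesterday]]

s

At [professor yesterday], professor : ⟨t, ⟨s, s⟩⟩ takes yesterday : t, giving ⟨s, s⟩.
At [runs [professor yesterday]], [professor yesterday] : ⟨s, s⟩ takes runs : s, giving s.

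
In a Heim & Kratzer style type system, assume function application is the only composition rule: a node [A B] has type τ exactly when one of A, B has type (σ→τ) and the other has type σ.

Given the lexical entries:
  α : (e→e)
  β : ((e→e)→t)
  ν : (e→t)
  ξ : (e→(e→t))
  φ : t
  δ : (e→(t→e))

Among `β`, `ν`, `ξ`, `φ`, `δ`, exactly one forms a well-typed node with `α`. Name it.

β — combines: β : ((e→e)→t) takes α : (e→e) as argument, giving t.
ν : (e→t) — does not combine with α.
ξ : (e→(e→t)) — does not combine with α.
φ : t — does not combine with α.
δ : (e→(t→e)) — does not combine with α.

β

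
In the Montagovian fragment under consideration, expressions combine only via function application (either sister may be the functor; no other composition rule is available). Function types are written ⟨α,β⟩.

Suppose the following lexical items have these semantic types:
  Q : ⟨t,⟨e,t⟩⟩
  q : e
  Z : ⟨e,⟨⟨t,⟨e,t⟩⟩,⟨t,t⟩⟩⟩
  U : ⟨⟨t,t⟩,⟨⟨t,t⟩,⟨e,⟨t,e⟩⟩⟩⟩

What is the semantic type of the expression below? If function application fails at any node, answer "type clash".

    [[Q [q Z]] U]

⟨⟨t,t⟩,⟨e,⟨t,e⟩⟩⟩

[q Z] — Z of type ⟨e,⟨⟨t,⟨e,t⟩⟩,⟨t,t⟩⟩⟩ combines with q of type e: type ⟨⟨t,⟨e,t⟩⟩,⟨t,t⟩⟩.
[Q [q Z]] — [q Z] of type ⟨⟨t,⟨e,t⟩⟩,⟨t,t⟩⟩ combines with Q of type ⟨t,⟨e,t⟩⟩: type ⟨t,t⟩.
[[Q [q Z]] U] — U of type ⟨⟨t,t⟩,⟨⟨t,t⟩,⟨e,⟨t,e⟩⟩⟩⟩ combines with [Q [q Z]] of type ⟨t,t⟩: type ⟨⟨t,t⟩,⟨e,⟨t,e⟩⟩⟩.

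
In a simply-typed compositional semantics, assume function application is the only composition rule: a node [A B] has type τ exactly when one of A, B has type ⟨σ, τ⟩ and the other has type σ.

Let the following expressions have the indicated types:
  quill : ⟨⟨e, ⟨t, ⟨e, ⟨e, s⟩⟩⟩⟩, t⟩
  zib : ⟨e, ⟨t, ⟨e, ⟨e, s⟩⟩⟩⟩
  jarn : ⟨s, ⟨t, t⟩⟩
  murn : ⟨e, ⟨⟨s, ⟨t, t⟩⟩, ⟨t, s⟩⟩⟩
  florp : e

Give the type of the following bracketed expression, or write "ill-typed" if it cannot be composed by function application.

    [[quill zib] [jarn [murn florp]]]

s

[quill zib] — quill of type ⟨⟨e, ⟨t, ⟨e, ⟨e, s⟩⟩⟩⟩, t⟩ combines with zib of type ⟨e, ⟨t, ⟨e, ⟨e, s⟩⟩⟩⟩: type t.
[murn florp] — murn of type ⟨e, ⟨⟨s, ⟨t, t⟩⟩, ⟨t, s⟩⟩⟩ combines with florp of type e: type ⟨⟨s, ⟨t, t⟩⟩, ⟨t, s⟩⟩.
[jarn [murn florp]] — [murn florp] of type ⟨⟨s, ⟨t, t⟩⟩, ⟨t, s⟩⟩ combines with jarn of type ⟨s, ⟨t, t⟩⟩: type ⟨t, s⟩.
[[quill zib] [jarn [murn florp]]] — [jarn [murn florp]] of type ⟨t, s⟩ combines with [quill zib] of type t: type s.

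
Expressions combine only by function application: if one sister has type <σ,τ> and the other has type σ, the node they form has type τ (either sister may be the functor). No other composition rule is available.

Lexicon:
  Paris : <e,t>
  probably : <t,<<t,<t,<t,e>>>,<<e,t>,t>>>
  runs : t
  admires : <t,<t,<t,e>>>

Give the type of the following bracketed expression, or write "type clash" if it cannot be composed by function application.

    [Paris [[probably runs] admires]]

[probably runs]: functor probably : <t,<<t,<t,<t,e>>>,<<e,t>,t>>>, argument runs : t; result <<t,<t,<t,e>>>,<<e,t>,t>>.
[[probably runs] admires]: functor [probably runs] : <<t,<t,<t,e>>>,<<e,t>,t>>, argument admires : <t,<t,<t,e>>>; result <<e,t>,t>.
[Paris [[probably runs] admires]]: functor [[probably runs] admires] : <<e,t>,t>, argument Paris : <e,t>; result t.

t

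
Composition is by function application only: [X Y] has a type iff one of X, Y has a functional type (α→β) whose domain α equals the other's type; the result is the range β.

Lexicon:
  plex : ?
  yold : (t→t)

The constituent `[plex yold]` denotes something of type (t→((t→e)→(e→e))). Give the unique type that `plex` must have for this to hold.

((t→t)→(t→((t→e)→(e→e))))

For [plex yold] to have type (t→((t→e)→(e→e))) with yold of type (t→t), plex must be the function: plex : ((t→t)→(t→((t→e)→(e→e)))).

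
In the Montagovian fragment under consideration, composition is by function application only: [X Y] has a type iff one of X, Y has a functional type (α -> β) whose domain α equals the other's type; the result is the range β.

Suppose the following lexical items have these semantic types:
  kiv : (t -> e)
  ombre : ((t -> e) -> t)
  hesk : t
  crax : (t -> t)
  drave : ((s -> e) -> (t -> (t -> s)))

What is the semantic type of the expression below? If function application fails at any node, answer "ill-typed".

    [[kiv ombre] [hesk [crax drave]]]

[kiv ombre]: functor ombre : ((t -> e) -> t), argument kiv : (t -> e); result t.
At [crax drave]: neither (t -> t) nor ((s -> e) -> (t -> (t -> s))) can take the other as argument; the node is ill-typed.

ill-typed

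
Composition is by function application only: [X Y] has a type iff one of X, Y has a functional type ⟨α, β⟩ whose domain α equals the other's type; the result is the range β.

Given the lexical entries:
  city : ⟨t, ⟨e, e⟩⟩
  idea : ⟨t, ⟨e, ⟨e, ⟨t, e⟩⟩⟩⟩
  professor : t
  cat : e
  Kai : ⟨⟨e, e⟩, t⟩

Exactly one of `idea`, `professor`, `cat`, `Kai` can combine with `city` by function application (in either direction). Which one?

professor

idea : ⟨t, ⟨e, ⟨e, ⟨t, e⟩⟩⟩⟩ — does not combine with city.
professor — combines: city : ⟨t, ⟨e, e⟩⟩ takes professor : t as argument, giving ⟨e, e⟩.
cat : e — does not combine with city.
Kai : ⟨⟨e, e⟩, t⟩ — does not combine with city.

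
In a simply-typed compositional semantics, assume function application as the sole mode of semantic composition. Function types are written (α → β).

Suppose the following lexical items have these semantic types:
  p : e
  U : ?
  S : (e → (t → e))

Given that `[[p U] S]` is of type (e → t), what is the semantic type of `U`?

[[p U] S] is required to be (e → t). S : (e → (t → e)) cannot yield (e → t) as functor, so [p U] : ((e → (t → e)) → (e → t)).
[p U] is required to be ((e → (t → e)) → (e → t)). p : e cannot yield ((e → (t → e)) → (e → t)) as functor, so U : (e → ((e → (t → e)) → (e → t))).

(e → ((e → (t → e)) → (e → t)))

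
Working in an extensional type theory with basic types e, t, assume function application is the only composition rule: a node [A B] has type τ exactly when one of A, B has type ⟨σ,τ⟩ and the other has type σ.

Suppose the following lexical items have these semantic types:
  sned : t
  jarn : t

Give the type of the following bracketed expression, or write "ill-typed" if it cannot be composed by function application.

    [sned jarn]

ill-typed

[sned jarn]: t and t cannot combine by function application — type clash.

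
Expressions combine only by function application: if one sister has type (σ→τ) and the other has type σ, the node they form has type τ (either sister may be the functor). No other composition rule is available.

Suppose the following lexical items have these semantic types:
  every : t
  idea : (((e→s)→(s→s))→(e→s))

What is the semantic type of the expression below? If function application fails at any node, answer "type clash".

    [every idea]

type clash

[every idea]: t with (((e→s)→(s→s))→(e→s)) — neither is a function whose domain matches the other; composition fails here.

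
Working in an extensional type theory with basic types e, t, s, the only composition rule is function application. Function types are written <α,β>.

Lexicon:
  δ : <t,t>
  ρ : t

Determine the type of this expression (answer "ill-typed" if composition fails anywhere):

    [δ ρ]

t

[δ ρ]: functor δ : <t,t>, argument ρ : t; result t.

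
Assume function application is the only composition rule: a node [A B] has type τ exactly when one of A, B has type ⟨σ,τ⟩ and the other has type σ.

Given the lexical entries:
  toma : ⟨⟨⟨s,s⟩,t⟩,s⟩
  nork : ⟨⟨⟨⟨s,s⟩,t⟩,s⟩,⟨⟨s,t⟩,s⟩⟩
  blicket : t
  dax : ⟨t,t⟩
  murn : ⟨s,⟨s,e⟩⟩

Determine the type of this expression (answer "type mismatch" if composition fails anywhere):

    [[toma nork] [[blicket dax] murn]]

type mismatch

[toma nork]: functor nork : ⟨⟨⟨⟨s,s⟩,t⟩,s⟩,⟨⟨s,t⟩,s⟩⟩, argument toma : ⟨⟨⟨s,s⟩,t⟩,s⟩; result ⟨⟨s,t⟩,s⟩.
[blicket dax]: functor dax : ⟨t,t⟩, argument blicket : t; result t.
[[blicket dax] murn]: t and ⟨s,⟨s,e⟩⟩ cannot combine by function application — type clash.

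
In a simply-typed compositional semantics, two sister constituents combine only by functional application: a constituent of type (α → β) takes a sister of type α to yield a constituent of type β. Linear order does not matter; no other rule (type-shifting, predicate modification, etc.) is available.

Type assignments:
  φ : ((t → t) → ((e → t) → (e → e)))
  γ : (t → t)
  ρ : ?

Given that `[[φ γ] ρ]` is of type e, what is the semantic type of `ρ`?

For [[φ γ] ρ] to have type e with [φ γ] of type ((e → t) → (e → e)), ρ must be the function: ρ : (((e → t) → (e → e)) → e).

(((e → t) → (e → e)) → e)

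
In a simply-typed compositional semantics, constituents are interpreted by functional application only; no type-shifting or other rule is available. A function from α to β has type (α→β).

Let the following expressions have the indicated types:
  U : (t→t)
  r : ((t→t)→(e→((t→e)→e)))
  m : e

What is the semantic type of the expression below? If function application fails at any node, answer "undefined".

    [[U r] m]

((t→e)→e)

[U r] — r of type ((t→t)→(e→((t→e)→e))) combines with U of type (t→t): type (e→((t→e)→e)).
[[U r] m] — [U r] of type (e→((t→e)→e)) combines with m of type e: type ((t→e)→e).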